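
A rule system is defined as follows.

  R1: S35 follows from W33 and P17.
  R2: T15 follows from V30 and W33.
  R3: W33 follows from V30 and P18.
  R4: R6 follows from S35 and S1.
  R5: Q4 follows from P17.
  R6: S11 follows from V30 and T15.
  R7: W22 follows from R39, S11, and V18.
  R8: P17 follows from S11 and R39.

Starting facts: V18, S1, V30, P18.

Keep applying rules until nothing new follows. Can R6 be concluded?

R6 would need S35 and S1 (R4), but S35 is never established.

No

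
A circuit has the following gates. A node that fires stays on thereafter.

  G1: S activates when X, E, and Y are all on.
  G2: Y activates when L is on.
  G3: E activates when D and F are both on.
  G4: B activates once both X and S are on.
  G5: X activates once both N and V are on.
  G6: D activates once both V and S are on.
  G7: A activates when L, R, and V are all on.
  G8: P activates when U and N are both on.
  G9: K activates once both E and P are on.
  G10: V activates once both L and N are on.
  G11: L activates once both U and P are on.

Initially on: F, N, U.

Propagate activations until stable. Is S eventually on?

S would need X, E, and Y (G1), but E never turns on.

No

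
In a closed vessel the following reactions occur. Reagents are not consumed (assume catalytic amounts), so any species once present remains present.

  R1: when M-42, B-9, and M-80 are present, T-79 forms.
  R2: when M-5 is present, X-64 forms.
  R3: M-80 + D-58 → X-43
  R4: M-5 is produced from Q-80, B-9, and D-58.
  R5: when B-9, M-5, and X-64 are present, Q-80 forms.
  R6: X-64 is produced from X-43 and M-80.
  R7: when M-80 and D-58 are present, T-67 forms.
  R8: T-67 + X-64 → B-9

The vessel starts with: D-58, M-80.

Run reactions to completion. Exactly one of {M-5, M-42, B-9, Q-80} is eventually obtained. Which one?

M-80 and D-58 present → X-43 forms (R3).
M-80 and D-58 present → T-67 forms (R7).
X-43 and M-80 present → X-64 forms (R6).
T-67 and X-64 present → B-9 forms (R8).
M-5 would need Q-80, B-9, and D-58 (R4), but Q-80 never forms. Q-80 would need B-9, M-5, and X-64 (R5), but M-5 never forms. No rule produces M-42, and it is not given.

B-9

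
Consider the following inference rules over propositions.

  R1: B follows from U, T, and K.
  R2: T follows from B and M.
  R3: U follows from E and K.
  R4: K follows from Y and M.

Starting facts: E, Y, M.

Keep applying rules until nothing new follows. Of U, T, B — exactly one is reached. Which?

Y and M hold, so K follows (R4).
E and K hold, so U follows (R3).
B would need U, T, and K (R1), but T is never established. T would need B and M (R2), but B is never established.

U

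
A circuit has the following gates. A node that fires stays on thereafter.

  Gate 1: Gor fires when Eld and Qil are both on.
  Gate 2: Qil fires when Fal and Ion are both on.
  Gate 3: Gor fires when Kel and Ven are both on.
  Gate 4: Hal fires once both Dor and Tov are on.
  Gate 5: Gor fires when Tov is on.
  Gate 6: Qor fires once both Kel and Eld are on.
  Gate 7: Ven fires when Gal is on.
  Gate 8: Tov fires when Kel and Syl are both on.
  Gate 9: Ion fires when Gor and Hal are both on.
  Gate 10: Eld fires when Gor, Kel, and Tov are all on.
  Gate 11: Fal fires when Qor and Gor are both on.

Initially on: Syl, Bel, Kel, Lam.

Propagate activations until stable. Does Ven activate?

No

Ven would need Gal (Gate 7), but Gal never turns on.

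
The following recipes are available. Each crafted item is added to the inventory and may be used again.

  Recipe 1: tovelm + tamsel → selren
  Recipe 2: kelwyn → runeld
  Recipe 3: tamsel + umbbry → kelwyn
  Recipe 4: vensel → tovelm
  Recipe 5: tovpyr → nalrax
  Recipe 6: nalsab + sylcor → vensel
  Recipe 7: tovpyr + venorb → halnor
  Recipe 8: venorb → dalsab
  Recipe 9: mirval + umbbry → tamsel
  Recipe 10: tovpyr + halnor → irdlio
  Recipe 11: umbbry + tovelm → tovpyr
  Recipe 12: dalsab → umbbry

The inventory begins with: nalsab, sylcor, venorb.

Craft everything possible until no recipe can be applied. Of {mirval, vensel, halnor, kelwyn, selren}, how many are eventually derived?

Using Recipe 6, nalsab and sylcor make vensel.
venorb → dalsab (Recipe 8).
Using Recipe 12, dalsab makes umbbry.
vensel → tovelm (Recipe 4).
umbbry + tovelm → tovpyr (Recipe 11).
Using Recipe 7, tovpyr and venorb make halnor.
No rule produces mirval, and it is not given.
vensel: reached.
halnor: reached.
kelwyn would need tamsel and umbbry (Recipe 3), but tamsel is never obtained.
selren would need tovelm and tamsel (Recipe 1), but tamsel is never obtained.
Reached: vensel and halnor — 2 of the 5.

2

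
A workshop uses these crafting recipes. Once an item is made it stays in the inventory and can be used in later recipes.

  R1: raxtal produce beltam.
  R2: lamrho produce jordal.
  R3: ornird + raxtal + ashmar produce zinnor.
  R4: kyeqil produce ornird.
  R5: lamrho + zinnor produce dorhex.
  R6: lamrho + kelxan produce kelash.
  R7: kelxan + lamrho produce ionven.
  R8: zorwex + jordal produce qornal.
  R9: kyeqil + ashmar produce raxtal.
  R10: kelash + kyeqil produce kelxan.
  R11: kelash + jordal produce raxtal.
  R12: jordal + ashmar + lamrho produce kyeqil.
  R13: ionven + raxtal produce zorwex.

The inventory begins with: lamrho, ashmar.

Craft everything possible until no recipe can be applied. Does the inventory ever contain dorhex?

Using R2, lamrho makes jordal.
jordal + ashmar + lamrho → kyeqil (R12).
kyeqil + ashmar → raxtal (R9).
kyeqil → ornird (R4).
ornird + raxtal + ashmar → zinnor (R3).
Using R5, lamrho and zinnor make dorhex.

Yes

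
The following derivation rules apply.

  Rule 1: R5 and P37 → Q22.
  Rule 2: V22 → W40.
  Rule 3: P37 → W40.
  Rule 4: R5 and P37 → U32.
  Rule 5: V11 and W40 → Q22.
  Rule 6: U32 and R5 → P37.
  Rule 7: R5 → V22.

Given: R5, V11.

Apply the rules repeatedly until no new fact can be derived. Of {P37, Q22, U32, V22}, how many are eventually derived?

2

R5 holds, so V22 follows (Rule 7).
V22 holds, so W40 follows (Rule 2).
V11 and W40 hold, so Q22 follows (Rule 5).
P37 would need U32 and R5 (Rule 6), but U32 is never established.
Q22: reached.
U32 would need R5 and P37 (Rule 4), but P37 is never established.
V22: reached.
Reached: Q22 and V22 — 2 of the 4.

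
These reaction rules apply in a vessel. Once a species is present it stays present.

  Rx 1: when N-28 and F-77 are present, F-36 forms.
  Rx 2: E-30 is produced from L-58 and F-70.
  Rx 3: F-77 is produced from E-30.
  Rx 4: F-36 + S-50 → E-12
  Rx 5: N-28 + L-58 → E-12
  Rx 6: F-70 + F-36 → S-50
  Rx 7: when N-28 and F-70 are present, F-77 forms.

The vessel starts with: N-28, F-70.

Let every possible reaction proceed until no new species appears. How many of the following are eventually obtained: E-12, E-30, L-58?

N-28 and F-70 present → F-77 forms (Rx 7).
N-28 and F-77 present → F-36 forms (Rx 1).
F-70 and F-36 present → S-50 forms (Rx 6).
F-36 and S-50 present → E-12 forms (Rx 4).
E-12: reached.
E-30 would need L-58 and F-70 (Rx 2), but L-58 never forms.
No rule produces L-58, and it is not given.
Reached: E-12 — 1 of the 3.

1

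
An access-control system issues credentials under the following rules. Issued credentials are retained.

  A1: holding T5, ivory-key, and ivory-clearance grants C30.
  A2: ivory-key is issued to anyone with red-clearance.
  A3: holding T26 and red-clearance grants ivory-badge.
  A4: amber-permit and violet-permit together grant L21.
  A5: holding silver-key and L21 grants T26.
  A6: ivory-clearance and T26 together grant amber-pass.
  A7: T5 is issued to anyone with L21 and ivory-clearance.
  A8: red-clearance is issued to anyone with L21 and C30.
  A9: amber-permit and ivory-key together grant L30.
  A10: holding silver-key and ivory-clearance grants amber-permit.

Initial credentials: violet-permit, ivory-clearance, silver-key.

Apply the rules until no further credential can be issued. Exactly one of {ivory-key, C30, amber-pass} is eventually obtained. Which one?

amber-pass

Holding silver-key and ivory-clearance grants amber-permit (A10).
Holding amber-permit and violet-permit grants L21 (A4).
Holding silver-key and L21 grants T26 (A5).
Holding ivory-clearance and T26 grants amber-pass (A6).
C30 would need T5, ivory-key, and ivory-clearance (A1), but ivory-key is never granted. ivory-key would need red-clearance (A2), but red-clearance is never granted.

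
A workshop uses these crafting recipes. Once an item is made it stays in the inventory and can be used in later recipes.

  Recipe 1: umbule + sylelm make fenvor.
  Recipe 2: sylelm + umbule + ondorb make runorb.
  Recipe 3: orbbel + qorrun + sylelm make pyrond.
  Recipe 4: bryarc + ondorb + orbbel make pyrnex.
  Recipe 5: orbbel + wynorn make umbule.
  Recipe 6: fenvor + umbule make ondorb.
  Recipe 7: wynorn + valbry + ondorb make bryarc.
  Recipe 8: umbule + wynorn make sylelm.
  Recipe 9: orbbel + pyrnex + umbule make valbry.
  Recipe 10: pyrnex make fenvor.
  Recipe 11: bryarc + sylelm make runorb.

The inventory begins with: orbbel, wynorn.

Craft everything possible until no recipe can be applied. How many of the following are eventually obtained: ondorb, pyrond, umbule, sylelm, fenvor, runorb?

5

Using Recipe 5, orbbel and wynorn make umbule.
Using Recipe 8, umbule and wynorn make sylelm.
umbule + sylelm → fenvor (Recipe 1).
Using Recipe 6, fenvor and umbule make ondorb.
sylelm + umbule + ondorb → runorb (Recipe 2).
ondorb: reached.
pyrond would need orbbel, qorrun, and sylelm (Recipe 3), but qorrun is never obtained.
umbule: reached.
sylelm: reached.
fenvor: reached.
runorb: reached.
Reached: ondorb, umbule, sylelm, fenvor, and runorb — 5 of the 6.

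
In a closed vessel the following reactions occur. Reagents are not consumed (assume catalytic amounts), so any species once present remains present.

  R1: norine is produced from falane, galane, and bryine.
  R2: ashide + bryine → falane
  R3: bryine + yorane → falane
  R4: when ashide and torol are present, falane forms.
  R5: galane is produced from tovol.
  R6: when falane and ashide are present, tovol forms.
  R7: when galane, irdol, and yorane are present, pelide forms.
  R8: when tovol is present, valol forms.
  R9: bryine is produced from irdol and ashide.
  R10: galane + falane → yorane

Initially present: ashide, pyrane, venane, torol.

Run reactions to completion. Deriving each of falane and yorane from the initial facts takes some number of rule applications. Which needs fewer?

falane: ashide and torol present → falane forms (R4). [1 rule application]
yorane: ashide and torol present → falane forms (R4). falane and ashide present → tovol forms (R6). tovol present → galane forms (R5). galane and falane present → yorane forms (R10). [4 rule applications]
falane needs fewer.

falane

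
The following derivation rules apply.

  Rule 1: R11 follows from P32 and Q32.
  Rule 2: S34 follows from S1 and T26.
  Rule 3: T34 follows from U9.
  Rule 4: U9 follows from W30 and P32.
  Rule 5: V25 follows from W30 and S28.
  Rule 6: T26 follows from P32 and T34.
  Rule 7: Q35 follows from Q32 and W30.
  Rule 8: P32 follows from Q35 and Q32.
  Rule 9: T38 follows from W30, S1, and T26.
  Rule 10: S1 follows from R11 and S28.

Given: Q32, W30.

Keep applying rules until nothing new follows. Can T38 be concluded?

T38 would need W30, S1, and T26 (Rule 9), but S1 is never established.

No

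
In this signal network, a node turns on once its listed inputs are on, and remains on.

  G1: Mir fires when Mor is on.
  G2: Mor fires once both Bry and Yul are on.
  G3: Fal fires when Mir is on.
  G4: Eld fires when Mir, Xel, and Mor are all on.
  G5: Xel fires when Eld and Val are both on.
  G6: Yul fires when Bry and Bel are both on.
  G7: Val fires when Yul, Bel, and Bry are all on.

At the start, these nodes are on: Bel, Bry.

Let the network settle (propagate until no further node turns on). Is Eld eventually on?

Eld would need Mir, Xel, and Mor (G4), but Xel never turns on.

No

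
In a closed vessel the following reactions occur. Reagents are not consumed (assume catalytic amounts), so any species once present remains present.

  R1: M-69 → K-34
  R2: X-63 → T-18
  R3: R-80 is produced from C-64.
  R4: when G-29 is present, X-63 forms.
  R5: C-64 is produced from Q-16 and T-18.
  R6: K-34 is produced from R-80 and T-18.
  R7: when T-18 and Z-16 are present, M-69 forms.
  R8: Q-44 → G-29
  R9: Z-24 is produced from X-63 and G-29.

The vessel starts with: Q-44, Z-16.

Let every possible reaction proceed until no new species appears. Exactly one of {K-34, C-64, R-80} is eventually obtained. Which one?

Q-44 present → G-29 forms (R8).
G-29 present → X-63 forms (R4).
X-63 present → T-18 forms (R2).
T-18 and Z-16 present → M-69 forms (R7).
M-69 present → K-34 forms (R1).
R-80 would need C-64 (R3), but C-64 never forms. C-64 would need Q-16 and T-18 (R5), but Q-16 never forms.

K-34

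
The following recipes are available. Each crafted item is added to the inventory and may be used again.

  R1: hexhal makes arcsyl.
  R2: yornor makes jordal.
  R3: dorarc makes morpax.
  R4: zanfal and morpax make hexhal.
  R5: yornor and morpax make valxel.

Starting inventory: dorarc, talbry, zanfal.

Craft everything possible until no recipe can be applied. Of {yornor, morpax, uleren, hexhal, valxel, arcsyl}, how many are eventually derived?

dorarc → morpax (R3).
Using R4, zanfal and morpax make hexhal.
hexhal → arcsyl (R1).
No rule produces yornor, and it is not given.
morpax: reached.
No rule produces uleren, and it is not given.
hexhal: reached.
valxel would need yornor and morpax (R5), but yornor is never obtained.
arcsyl: reached.
Reached: morpax, hexhal, and arcsyl — 3 of the 6.

3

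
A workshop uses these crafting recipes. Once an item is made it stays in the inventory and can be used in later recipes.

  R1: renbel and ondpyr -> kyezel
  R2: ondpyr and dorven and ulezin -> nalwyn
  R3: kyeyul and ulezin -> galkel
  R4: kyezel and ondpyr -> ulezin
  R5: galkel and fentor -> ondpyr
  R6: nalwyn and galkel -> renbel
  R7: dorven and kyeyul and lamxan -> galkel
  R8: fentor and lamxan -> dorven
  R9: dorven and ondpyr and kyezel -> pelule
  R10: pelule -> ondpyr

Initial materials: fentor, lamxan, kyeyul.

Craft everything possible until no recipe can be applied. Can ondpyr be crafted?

fentor and lamxan -> dorven (R8).
dorven and kyeyul and lamxan -> galkel (R7).
galkel and fentor -> ondpyr (R5).

Yes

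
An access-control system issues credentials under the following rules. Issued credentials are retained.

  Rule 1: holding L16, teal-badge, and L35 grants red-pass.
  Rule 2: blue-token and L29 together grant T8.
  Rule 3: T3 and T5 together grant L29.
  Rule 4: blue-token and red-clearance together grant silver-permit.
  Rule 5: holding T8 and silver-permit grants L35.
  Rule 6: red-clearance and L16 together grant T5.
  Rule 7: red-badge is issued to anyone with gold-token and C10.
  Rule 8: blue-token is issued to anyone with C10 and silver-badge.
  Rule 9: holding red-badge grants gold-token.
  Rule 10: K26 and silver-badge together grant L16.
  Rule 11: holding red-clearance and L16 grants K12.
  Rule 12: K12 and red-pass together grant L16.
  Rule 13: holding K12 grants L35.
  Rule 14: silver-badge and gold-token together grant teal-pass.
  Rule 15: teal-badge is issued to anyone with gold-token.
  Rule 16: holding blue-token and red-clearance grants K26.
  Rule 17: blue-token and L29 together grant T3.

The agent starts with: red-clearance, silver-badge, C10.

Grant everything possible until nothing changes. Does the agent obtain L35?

Holding C10 and silver-badge grants blue-token (Rule 8).
Holding blue-token and red-clearance grants K26 (Rule 16).
Holding K26 and silver-badge grants L16 (Rule 10).
Holding red-clearance and L16 grants K12 (Rule 11).
Holding K12 grants L35 (Rule 13).

Yes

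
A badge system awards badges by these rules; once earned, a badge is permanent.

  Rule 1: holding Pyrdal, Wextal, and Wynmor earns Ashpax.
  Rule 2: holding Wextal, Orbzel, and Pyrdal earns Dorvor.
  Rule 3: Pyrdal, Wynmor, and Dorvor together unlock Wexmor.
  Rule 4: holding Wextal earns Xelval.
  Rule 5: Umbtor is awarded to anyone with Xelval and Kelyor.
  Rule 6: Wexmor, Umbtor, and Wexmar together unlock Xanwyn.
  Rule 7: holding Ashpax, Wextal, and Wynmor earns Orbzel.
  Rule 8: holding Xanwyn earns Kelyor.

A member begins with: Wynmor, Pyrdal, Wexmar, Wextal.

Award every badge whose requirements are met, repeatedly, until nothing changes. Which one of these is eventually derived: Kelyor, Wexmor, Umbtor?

With Pyrdal, Wextal, and Wynmor, Ashpax is earned (Rule 1).
With Ashpax, Wextal, and Wynmor, Orbzel is earned (Rule 7).
With Wextal, Orbzel, and Pyrdal, Dorvor is earned (Rule 2).
With Pyrdal, Wynmor, and Dorvor, Wexmor is earned (Rule 3).
Kelyor would need Xanwyn (Rule 8), but Xanwyn is never earned. Umbtor would need Xelval and Kelyor (Rule 5), but Kelyor is never earned.

Wexmor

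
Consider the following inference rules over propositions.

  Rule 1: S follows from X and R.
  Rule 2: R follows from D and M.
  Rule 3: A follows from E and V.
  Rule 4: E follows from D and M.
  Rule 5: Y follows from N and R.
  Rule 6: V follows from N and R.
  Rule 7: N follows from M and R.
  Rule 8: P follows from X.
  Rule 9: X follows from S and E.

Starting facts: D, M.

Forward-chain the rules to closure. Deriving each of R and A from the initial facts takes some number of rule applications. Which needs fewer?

R

R: From D and M, Rule 2 gives R. [1 rule application]
A: D and M hold, so E follows (Rule 4). D and M hold, so R follows (Rule 2). M and R hold, so N follows (Rule 7). N and R hold, so V follows (Rule 6). E and V hold, so A follows (Rule 3). [5 rule applications]
R needs fewer.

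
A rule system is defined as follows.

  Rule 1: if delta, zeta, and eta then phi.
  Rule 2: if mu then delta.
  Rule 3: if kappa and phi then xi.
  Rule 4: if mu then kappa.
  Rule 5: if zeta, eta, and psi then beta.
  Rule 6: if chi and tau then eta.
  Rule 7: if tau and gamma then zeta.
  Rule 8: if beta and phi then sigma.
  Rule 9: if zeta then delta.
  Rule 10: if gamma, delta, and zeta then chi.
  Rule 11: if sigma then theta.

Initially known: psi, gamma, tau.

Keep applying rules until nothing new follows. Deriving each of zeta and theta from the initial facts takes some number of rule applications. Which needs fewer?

zeta

zeta: tau and gamma hold, so zeta follows (Rule 7). [1 rule application]
theta: tau and gamma hold, so zeta follows (Rule 7). zeta holds, so delta follows (Rule 9). From gamma, delta, and zeta, Rule 10 gives chi. From chi and tau, Rule 6 gives eta. delta, zeta, and eta hold, so phi follows (Rule 1). zeta, eta, and psi hold, so beta follows (Rule 5). From beta and phi, Rule 8 gives sigma. sigma holds, so theta follows (Rule 11). [8 rule applications]
zeta needs fewer.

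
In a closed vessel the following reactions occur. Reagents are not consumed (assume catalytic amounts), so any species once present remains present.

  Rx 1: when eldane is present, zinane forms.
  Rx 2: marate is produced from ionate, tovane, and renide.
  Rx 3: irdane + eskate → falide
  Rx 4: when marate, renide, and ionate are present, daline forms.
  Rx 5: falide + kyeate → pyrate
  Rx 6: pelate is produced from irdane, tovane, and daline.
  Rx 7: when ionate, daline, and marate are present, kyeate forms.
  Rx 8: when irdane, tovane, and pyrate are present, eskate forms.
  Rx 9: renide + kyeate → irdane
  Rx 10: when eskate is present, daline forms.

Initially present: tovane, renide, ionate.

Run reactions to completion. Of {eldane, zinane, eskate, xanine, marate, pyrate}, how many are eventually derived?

ionate, tovane, and renide present → marate forms (Rx 2).
No rule produces eldane, and it is not given.
zinane would need eldane (Rx 1), but eldane never forms.
eskate would need irdane, tovane, and pyrate (Rx 8), but pyrate never forms.
No rule produces xanine, and it is not given.
marate: reached.
pyrate would need falide and kyeate (Rx 5), but falide never forms.
Reached: marate — 1 of the 6.

1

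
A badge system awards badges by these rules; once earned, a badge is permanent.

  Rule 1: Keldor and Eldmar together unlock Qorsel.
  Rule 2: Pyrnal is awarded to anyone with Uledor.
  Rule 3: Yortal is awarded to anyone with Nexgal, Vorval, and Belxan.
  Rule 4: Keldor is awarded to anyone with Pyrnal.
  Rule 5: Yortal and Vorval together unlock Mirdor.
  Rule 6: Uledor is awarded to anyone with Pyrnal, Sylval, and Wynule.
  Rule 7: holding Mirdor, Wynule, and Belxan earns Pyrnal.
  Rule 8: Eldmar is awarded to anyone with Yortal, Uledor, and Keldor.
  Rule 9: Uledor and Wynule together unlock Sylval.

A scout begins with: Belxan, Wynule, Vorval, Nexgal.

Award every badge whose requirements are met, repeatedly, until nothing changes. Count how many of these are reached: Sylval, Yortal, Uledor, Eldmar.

With Nexgal, Vorval, and Belxan, Yortal is earned (Rule 3).
Sylval would need Uledor and Wynule (Rule 9), but Uledor is never earned.
Yortal: reached.
Uledor would need Pyrnal, Sylval, and Wynule (Rule 6), but Sylval is never earned.
Eldmar would need Yortal, Uledor, and Keldor (Rule 8), but Uledor is never earned.
Reached: Yortal — 1 of the 4.

1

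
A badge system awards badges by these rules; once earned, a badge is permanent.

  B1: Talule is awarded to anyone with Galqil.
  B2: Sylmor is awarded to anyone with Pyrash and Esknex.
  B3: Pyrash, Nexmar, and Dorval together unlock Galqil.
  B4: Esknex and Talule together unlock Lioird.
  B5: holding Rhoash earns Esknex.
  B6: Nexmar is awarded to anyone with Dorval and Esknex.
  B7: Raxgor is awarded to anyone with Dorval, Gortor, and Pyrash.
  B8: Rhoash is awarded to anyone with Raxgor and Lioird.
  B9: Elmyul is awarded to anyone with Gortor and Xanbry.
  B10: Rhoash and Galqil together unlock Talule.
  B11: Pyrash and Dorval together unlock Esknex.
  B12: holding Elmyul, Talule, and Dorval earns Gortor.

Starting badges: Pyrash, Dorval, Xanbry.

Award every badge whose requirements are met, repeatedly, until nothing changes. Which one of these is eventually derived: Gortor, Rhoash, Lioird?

With Pyrash and Dorval, Esknex is earned (B11).
With Dorval and Esknex, Nexmar is earned (B6).
With Pyrash, Nexmar, and Dorval, Galqil is earned (B3).
With Galqil, Talule is earned (B1).
With Esknex and Talule, Lioird is earned (B4).
Gortor would need Elmyul, Talule, and Dorval (B12), but Elmyul is never earned. Rhoash would need Raxgor and Lioird (B8), but Raxgor is never earned.

Lioird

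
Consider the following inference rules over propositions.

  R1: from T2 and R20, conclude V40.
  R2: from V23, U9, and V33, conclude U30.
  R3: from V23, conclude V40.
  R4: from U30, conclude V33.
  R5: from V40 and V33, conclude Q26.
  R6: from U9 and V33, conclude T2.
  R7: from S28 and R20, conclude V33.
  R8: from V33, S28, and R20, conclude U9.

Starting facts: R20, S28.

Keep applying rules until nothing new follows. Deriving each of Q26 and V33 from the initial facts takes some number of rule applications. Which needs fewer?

V33: S28 and R20 hold, so V33 follows (R7). [1 rule application]
Q26: S28 and R20 hold, so V33 follows (R7). From V33, S28, and R20, R8 gives U9. From U9 and V33, R6 gives T2. T2 and R20 hold, so V40 follows (R1). V40 and V33 hold, so Q26 follows (R5). [5 rule applications]
V33 needs fewer.

V33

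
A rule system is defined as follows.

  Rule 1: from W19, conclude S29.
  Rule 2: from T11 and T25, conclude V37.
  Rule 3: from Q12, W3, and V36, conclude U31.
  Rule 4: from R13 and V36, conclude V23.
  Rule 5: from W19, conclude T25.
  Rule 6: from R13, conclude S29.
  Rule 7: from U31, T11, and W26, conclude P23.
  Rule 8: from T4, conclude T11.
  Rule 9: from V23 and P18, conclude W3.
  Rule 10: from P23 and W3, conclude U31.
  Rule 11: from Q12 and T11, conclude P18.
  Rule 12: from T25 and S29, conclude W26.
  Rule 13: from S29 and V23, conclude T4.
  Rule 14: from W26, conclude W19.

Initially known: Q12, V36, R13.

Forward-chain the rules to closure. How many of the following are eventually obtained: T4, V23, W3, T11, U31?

5

From R13 and V36, Rule 4 gives V23.
From R13, Rule 6 gives S29.
S29 and V23 hold, so T4 follows (Rule 13).
From T4, Rule 8 gives T11.
From Q12 and T11, Rule 11 gives P18.
From V23 and P18, Rule 9 gives W3.
Q12, W3, and V36 hold, so U31 follows (Rule 3).
T4: reached.
V23: reached.
W3: reached.
T11: reached.
U31: reached.
All 5 are reached.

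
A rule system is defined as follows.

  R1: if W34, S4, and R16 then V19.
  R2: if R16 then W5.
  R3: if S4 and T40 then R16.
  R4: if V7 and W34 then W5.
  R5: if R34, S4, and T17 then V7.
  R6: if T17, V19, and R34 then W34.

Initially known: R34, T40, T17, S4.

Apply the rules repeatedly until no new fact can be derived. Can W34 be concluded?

W34 would need T17, V19, and R34 (R6), but V19 is never established.

No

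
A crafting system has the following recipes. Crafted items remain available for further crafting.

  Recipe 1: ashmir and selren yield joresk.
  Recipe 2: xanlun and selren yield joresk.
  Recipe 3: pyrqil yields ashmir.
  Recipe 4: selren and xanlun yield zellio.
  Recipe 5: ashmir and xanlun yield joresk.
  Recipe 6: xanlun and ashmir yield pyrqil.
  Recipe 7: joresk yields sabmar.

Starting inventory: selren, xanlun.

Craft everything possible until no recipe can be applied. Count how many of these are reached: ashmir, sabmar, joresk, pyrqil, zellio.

selren and xanlun → zellio (Recipe 4).
Using Recipe 2, xanlun and selren make joresk.
joresk → sabmar (Recipe 7).
ashmir would need pyrqil (Recipe 3), but pyrqil is never obtained.
sabmar: reached.
joresk: reached.
pyrqil would need xanlun and ashmir (Recipe 6), but ashmir is never obtained.
zellio: reached.
Reached: sabmar, joresk, and zellio — 3 of the 5.

3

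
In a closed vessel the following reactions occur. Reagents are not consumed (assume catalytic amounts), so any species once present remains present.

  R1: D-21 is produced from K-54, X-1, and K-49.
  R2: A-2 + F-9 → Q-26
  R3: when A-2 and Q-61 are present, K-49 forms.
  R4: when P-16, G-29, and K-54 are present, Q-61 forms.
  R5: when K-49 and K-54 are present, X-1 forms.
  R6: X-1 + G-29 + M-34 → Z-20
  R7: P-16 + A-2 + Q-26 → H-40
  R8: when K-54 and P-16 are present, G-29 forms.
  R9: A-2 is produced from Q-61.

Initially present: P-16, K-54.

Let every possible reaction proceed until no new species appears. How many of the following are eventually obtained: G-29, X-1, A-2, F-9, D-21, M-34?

4

K-54 and P-16 present → G-29 forms (R8).
P-16, G-29, and K-54 present → Q-61 forms (R4).
Q-61 present → A-2 forms (R9).
A-2 and Q-61 present → K-49 forms (R3).
K-49 and K-54 present → X-1 forms (R5).
K-54, X-1, and K-49 present → D-21 forms (R1).
G-29: reached.
X-1: reached.
A-2: reached.
No rule produces F-9, and it is not given.
D-21: reached.
No rule produces M-34, and it is not given.
Reached: G-29, X-1, A-2, and D-21 — 4 of the 6.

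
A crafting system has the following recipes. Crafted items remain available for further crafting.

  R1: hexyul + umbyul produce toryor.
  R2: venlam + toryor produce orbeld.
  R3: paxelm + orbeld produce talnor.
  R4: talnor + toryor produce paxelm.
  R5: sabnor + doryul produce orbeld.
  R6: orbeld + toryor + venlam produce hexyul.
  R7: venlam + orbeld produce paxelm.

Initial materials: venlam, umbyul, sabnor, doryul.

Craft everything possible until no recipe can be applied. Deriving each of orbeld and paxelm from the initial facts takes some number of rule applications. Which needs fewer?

orbeld: sabnor + doryul → orbeld (R5). [1 rule application]
paxelm: sabnor + doryul → orbeld (R5). Using R7, venlam and orbeld make paxelm. [2 rule applications]
orbeld needs fewer.

orbeld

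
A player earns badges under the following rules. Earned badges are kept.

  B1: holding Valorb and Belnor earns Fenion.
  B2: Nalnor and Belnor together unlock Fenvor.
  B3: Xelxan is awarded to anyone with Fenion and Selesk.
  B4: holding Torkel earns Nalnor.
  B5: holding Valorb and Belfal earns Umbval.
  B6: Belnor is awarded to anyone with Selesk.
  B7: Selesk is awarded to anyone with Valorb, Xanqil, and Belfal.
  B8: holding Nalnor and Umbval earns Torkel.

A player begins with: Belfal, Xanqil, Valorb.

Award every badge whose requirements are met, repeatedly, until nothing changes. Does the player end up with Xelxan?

Yes

With Valorb, Xanqil, and Belfal, Selesk is earned (B7).
With Selesk, Belnor is earned (B6).
With Valorb and Belnor, Fenion is earned (B1).
With Fenion and Selesk, Xelxan is earned (B3).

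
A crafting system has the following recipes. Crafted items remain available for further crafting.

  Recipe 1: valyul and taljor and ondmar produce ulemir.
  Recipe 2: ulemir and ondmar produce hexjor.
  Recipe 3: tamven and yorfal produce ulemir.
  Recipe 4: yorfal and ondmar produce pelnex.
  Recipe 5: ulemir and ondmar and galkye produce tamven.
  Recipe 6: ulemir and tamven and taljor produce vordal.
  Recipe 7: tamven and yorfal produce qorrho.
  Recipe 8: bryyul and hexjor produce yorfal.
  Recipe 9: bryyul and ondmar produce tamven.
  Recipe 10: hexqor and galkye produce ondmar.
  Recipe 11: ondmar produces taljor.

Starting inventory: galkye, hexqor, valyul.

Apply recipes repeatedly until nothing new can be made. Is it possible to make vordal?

Yes

Using Recipe 10, hexqor and galkye make ondmar.
Using Recipe 11, ondmar makes taljor.
Using Recipe 1, valyul, taljor, and ondmar make ulemir.
ulemir and ondmar and galkye → tamven (Recipe 5).
Using Recipe 6, ulemir, tamven, and taljor make vordal.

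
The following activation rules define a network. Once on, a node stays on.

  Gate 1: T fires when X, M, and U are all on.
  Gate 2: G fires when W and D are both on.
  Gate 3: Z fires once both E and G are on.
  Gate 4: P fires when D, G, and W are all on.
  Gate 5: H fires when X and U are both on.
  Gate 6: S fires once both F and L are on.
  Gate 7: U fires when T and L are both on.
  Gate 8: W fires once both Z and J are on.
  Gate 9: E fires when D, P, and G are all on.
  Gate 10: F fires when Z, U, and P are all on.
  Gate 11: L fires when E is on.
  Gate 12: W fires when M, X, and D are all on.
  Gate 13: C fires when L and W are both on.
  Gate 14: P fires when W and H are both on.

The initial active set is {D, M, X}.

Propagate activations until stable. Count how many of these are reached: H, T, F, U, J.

H would need X and U (Gate 5), but U never turns on.
T would need X, M, and U (Gate 1), but U never turns on.
F would need Z, U, and P (Gate 10), but U never turns on.
U would need T and L (Gate 7), but T never turns on.
No rule produces J, and it is not given.
None of the 5 are reached.

0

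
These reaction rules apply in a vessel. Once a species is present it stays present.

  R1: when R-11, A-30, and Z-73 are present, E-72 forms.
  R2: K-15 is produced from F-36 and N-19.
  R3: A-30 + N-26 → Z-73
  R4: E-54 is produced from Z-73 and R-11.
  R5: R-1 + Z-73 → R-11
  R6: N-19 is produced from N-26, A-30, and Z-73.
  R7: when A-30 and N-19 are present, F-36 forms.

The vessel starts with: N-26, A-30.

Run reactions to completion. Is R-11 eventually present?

R-11 would need R-1 and Z-73 (R5), but R-1 never forms.

No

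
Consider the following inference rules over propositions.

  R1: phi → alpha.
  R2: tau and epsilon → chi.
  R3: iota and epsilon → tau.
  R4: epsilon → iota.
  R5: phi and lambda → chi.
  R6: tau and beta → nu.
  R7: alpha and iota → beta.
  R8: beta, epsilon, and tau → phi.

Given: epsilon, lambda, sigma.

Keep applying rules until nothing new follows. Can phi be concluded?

phi would need beta, epsilon, and tau (R8), but beta is never established.

No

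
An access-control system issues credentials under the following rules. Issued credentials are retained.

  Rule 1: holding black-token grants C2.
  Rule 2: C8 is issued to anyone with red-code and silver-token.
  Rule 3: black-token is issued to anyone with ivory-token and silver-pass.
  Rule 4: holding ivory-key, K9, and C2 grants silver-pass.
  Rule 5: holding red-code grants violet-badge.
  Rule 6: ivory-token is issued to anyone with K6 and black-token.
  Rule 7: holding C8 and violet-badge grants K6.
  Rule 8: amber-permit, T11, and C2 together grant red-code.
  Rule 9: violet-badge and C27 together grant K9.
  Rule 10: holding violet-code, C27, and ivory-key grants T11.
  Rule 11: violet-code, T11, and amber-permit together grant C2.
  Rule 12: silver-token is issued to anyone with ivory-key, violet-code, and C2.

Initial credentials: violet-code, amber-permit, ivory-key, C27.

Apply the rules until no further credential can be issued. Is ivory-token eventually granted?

No

ivory-token would need K6 and black-token (Rule 6), but black-token is never granted.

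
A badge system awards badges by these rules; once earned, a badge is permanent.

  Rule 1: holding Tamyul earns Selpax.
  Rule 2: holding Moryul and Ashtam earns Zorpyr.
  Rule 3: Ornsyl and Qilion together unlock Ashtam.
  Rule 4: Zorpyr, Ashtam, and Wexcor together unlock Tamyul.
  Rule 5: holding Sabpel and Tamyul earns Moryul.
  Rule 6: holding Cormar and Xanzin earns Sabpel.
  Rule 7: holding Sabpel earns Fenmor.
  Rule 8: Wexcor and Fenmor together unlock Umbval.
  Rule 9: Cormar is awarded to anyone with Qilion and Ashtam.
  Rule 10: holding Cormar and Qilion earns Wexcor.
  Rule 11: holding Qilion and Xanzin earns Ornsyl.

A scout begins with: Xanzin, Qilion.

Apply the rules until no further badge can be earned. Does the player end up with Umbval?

With Qilion and Xanzin, Ornsyl is earned (Rule 11).
With Ornsyl and Qilion, Ashtam is earned (Rule 3).
With Qilion and Ashtam, Cormar is earned (Rule 9).
With Cormar and Qilion, Wexcor is earned (Rule 10).
With Cormar and Xanzin, Sabpel is earned (Rule 6).
With Sabpel, Fenmor is earned (Rule 7).
With Wexcor and Fenmor, Umbval is earned (Rule 8).

Yes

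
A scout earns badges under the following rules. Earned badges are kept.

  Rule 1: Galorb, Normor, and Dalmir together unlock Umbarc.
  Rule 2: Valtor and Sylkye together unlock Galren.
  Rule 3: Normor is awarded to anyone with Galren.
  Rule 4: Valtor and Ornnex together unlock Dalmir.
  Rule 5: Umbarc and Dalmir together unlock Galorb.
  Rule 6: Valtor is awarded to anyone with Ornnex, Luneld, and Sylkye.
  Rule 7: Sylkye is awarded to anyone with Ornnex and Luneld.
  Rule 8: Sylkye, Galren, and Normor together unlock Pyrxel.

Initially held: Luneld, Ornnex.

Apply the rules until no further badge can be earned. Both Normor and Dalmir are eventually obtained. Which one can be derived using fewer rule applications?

Dalmir

Dalmir: With Ornnex and Luneld, Sylkye is earned (Rule 7). With Ornnex, Luneld, and Sylkye, Valtor is earned (Rule 6). With Valtor and Ornnex, Dalmir is earned (Rule 4). [3 rule applications]
Normor: With Ornnex and Luneld, Sylkye is earned (Rule 7). With Ornnex, Luneld, and Sylkye, Valtor is earned (Rule 6). With Valtor and Sylkye, Galren is earned (Rule 2). With Galren, Normor is earned (Rule 3). [4 rule applications]
Dalmir needs fewer.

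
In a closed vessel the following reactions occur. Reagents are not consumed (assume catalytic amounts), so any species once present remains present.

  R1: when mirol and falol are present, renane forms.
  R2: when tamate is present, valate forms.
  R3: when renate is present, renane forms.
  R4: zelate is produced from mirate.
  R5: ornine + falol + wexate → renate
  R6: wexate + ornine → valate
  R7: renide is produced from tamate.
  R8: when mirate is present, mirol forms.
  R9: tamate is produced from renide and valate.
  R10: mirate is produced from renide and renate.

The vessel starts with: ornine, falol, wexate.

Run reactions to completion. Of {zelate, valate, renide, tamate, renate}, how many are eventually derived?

2

ornine, falol, and wexate present → renate forms (R5).
wexate and ornine present → valate forms (R6).
zelate would need mirate (R4), but mirate never forms.
valate: reached.
renide would need tamate (R7), but tamate never forms.
tamate would need renide and valate (R9), but renide never forms.
renate: reached.
Reached: valate and renate — 2 of the 5.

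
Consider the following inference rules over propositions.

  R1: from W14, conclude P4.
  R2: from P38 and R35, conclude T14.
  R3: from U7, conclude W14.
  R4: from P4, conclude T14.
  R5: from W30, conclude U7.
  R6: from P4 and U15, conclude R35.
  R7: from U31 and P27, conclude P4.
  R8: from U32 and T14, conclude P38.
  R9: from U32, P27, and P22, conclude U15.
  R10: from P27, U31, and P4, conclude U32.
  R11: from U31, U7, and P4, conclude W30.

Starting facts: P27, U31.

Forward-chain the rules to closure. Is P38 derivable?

Yes

U31 and P27 hold, so P4 follows (R7).
From P4, R4 gives T14.
P27, U31, and P4 hold, so U32 follows (R10).
From U32 and T14, R8 gives P38.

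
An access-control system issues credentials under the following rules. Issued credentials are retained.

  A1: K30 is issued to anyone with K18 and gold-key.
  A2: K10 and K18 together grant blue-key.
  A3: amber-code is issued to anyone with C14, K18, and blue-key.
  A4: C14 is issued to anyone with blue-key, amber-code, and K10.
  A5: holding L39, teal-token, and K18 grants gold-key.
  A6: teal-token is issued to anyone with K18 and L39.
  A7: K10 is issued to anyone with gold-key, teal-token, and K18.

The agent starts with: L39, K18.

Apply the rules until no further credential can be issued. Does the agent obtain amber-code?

amber-code would need C14, K18, and blue-key (A3), but C14 is never granted.

No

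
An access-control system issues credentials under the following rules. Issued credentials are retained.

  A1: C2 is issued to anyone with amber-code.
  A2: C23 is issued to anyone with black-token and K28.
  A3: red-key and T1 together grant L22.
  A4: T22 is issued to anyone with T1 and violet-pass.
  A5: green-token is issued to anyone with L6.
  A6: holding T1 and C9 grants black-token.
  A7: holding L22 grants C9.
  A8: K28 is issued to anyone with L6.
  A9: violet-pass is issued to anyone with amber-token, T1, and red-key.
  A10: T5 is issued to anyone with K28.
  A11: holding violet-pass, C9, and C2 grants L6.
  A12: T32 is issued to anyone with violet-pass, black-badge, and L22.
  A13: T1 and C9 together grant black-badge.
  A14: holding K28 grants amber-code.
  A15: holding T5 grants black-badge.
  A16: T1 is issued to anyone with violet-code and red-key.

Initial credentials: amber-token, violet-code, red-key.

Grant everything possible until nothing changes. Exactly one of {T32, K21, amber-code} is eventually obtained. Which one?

Holding violet-code and red-key grants T1 (A16).
Holding red-key and T1 grants L22 (A3).
Holding amber-token, T1, and red-key grants violet-pass (A9).
Holding L22 grants C9 (A7).
Holding T1 and C9 grants black-badge (A13).
Holding violet-pass, black-badge, and L22 grants T32 (A12).
No rule produces K21, and it is not given. amber-code would need K28 (A14), but K28 is never granted.

T32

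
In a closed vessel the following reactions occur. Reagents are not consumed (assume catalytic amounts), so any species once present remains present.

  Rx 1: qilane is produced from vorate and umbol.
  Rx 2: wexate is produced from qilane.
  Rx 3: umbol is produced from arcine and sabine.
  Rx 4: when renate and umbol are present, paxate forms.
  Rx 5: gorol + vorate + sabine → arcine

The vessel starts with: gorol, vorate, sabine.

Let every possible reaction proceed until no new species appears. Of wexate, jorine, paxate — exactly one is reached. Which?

gorol, vorate, and sabine present → arcine forms (Rx 5).
arcine and sabine present → umbol forms (Rx 3).
vorate and umbol present → qilane forms (Rx 1).
qilane present → wexate forms (Rx 2).
paxate would need renate and umbol (Rx 4), but renate never forms. No rule produces jorine, and it is not given.

wexate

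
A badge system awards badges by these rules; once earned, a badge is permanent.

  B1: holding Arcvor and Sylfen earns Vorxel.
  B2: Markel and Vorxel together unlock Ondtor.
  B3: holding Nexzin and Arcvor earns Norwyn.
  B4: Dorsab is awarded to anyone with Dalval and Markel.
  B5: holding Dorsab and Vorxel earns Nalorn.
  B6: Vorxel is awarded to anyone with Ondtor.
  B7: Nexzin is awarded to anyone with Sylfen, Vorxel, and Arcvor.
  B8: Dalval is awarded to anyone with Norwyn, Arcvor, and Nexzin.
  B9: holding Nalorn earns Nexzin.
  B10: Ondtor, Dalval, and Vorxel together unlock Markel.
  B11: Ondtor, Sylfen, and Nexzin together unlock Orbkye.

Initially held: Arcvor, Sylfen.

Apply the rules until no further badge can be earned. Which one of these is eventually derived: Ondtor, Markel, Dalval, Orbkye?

With Arcvor and Sylfen, Vorxel is earned (B1).
With Sylfen, Vorxel, and Arcvor, Nexzin is earned (B7).
With Nexzin and Arcvor, Norwyn is earned (B3).
With Norwyn, Arcvor, and Nexzin, Dalval is earned (B8).
Markel would need Ondtor, Dalval, and Vorxel (B10), but Ondtor is never earned. Ondtor would need Markel and Vorxel (B2), but Markel is never earned. Orbkye would need Ondtor, Sylfen, and Nexzin (B11), but Ondtor is never earned.

Dalval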